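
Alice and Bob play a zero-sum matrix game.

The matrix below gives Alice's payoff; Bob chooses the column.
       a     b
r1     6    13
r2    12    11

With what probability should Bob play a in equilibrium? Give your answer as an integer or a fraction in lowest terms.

Row minima are 6 and 11, so Alice's maximin is 11; column maxima are 12 and 13, so Bob's minimax is 12. These differ, so the equilibrium is in mixed strategies.
Let Bob play a with probability q. Alice is indifferent when 6q + 13(1−q) = 12q + 11(1−q), giving q = 1/4.

1/4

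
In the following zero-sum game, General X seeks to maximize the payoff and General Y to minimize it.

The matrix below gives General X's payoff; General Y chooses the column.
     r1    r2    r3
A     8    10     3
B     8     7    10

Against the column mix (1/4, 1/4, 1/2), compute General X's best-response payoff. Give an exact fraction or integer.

35/4

A: (8)·(1/4) + (10)·(1/4) + (3)·(1/2) = 6.
B: (8)·(1/4) + (7)·(1/4) + (10)·(1/2) = 35/4.
The best pure response is B with expected payoff 35/4.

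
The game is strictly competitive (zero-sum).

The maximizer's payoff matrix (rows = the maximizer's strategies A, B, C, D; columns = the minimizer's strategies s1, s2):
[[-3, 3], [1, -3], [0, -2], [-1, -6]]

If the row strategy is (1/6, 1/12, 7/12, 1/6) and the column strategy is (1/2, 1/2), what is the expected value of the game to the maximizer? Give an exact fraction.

-5/4

Against (1/2, 1/2), each row's expected payoff is A: 0; B: -1; C: -1; D: -7/2.
Taking the (1/6, 1/12, 7/12, 1/6)-weighted average: (1/6)·(0) + (1/12)·(-1) + (7/12)·(-1) + (1/6)·(-7/2) = -5/4.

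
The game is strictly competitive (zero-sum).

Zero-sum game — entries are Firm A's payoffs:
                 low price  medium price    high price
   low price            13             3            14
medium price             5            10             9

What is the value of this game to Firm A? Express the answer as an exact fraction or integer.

Column high price is strictly dominated by low price for Firm B (it gives Firm A more in every row).
The remaining 2×2 game on (low price, medium price) × (low price, medium price) has no saddle point. Let Firm A play low price with probability p; indifference gives 13p + 5(1−p) = 3p + 10(1−p), so p = 1/3.
Similarly Firm B's optimal q on low price is 7/15, and the value is 13·(7/15) + (3)·(8/15) = 23/3.

23/3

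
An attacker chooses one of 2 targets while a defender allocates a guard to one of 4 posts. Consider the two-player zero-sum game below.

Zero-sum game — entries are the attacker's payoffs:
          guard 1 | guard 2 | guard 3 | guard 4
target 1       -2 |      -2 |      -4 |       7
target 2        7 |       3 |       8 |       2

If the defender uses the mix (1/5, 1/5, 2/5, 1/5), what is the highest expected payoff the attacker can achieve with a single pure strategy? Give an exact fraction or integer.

target 1: (-2)·(1/5) + (-2)·(1/5) + (-4)·(2/5) + (7)·(1/5) = -1.
target 2: (7)·(1/5) + (3)·(1/5) + (8)·(2/5) + (2)·(1/5) = 28/5.
The best pure response is target 2 with expected payoff 28/5.

28/5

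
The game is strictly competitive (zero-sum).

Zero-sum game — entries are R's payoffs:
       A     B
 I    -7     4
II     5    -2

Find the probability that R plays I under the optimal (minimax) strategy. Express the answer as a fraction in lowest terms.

Row minima are -7 and -2, so R's maximin is -2; column maxima are 5 and 4, so C's minimax is 4. These differ, so the equilibrium is in mixed strategies.
Let R play I with probability p. C is indifferent when −7p + 5(1−p) = 4p − 2(1−p), giving p = 7/18.

7/18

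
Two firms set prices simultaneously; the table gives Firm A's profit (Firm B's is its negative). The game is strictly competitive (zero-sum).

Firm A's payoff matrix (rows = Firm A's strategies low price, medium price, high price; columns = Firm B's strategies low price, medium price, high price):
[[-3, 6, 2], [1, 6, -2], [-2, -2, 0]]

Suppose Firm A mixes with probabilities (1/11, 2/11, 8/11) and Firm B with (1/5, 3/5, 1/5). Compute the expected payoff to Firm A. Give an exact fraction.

Against (1/5, 3/5, 1/5), each row's expected payoff is low price: 17/5; medium price: 17/5; high price: -8/5.
Taking the (1/11, 2/11, 8/11)-weighted average: (1/11)·(17/5) + (2/11)·(17/5) + (8/11)·(-8/5) = -13/55.

-13/55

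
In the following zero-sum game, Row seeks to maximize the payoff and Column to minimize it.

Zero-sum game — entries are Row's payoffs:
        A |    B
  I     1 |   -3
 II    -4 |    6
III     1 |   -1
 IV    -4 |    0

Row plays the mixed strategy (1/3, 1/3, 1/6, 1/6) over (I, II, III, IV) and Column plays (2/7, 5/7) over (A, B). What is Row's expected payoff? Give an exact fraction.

1/6

Against (2/7, 5/7), each row's expected payoff is I: -13/7; II: 22/7; III: -3/7; IV: -8/7.
Taking the (1/3, 1/3, 1/6, 1/6)-weighted average: (1/3)·(-13/7) + (1/3)·(22/7) + (1/6)·(-3/7) + (1/6)·(-8/7) = 1/6.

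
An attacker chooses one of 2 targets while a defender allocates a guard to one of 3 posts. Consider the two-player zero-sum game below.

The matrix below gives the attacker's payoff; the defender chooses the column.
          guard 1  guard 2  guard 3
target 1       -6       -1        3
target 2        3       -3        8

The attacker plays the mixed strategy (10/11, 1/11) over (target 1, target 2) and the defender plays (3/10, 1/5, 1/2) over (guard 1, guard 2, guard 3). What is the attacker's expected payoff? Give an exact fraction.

Against (3/10, 1/5, 1/2), each row's expected payoff is target 1: -1/2; target 2: 43/10.
Taking the (10/11, 1/11)-weighted average: (10/11)·(-1/2) + (1/11)·(43/10) = -7/110.

-7/110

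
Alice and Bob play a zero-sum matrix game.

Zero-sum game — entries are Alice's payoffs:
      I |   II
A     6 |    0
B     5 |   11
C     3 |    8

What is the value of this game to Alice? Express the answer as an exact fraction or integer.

Row C is strictly dominated by row B, so Alice never plays it.
The remaining 2×2 game on (A, B) × (I, II) has no saddle point. Let Alice play A with probability p; indifference gives 6p + 5(1−p) = 11(1−p), so p = 1/2.
Similarly Bob's optimal q on I is 11/12, and the value is 6·(11/12) + (0)·(1/12) = 11/2.

11/2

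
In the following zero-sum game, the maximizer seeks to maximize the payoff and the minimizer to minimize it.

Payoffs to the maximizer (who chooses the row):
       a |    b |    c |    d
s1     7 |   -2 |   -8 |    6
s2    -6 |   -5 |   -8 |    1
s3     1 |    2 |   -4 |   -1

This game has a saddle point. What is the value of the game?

-4

Row minima: -8, -8, -4 → the maximizer's maximin is -4.
Column maxima: 7, 2, -4, 6 → the minimizer's minimax is -4.
They coincide at (s3, c), so the value is -4.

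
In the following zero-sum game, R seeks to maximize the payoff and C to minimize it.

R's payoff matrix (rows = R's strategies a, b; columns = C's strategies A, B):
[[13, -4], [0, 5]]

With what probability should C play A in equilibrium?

9/22

Row minima are -4 and 0, so R's maximin is 0; column maxima are 13 and 5, so C's minimax is 5. These differ, so the equilibrium is in mixed strategies.
Let C play A with probability q. R is indifferent when 13q − 4(1−q) = 5(1−q), giving q = 9/22.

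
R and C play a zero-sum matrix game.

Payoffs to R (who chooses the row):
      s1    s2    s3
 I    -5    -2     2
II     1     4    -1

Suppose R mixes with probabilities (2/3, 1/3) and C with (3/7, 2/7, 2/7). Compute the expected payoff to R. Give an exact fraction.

Against (3/7, 2/7, 2/7), each row's expected payoff is I: -15/7; II: 9/7.
Taking the (2/3, 1/3)-weighted average: (2/3)·(-15/7) + (1/3)·(9/7) = -1.

-1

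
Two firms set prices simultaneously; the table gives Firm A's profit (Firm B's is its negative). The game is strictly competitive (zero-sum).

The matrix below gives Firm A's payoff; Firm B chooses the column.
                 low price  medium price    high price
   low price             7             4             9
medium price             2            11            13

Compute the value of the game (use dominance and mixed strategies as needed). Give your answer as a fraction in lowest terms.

Column high price is strictly dominated by medium price for Firm B (it gives Firm A more in every row).
The remaining 2×2 game on (low price, medium price) × (low price, medium price) has no saddle point. Let Firm A play low price with probability p; indifference gives 7p + 2(1−p) = 4p + 11(1−p), so p = 3/4.
Similarly Firm B's optimal q on low price is 7/12, and the value is 7·(7/12) + (4)·(5/12) = 23/4.

23/4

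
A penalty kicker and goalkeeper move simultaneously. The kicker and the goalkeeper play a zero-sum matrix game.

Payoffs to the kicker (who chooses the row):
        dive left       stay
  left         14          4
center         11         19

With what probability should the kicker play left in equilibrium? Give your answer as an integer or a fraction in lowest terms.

Row minima are 4 and 11, so the kicker's maximin is 11; column maxima are 14 and 19, so the goalkeeper's minimax is 14. These differ, so the equilibrium is in mixed strategies.
Let the kicker play left with probability p. The goalkeeper is indifferent when 14p + 11(1−p) = 4p + 19(1−p), giving p = 4/9.

4/9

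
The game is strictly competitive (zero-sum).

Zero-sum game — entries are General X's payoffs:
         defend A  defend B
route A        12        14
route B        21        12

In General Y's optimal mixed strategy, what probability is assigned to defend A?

Row minima are 12 and 12, so General X's maximin is 12; column maxima are 21 and 14, so General Y's minimax is 14. These differ, so the equilibrium is in mixed strategies.
Let General Y play defend A with probability q. General X is indifferent when 12q + 14(1−q) = 21q + 12(1−q), giving q = 2/11.

2/11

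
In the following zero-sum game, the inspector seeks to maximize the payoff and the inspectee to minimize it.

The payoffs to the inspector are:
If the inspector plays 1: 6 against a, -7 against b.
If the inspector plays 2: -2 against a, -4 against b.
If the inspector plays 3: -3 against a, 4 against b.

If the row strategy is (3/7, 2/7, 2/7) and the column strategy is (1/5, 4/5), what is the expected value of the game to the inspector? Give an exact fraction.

-76/35

Against (1/5, 4/5), each row's expected payoff is 1: -22/5; 2: -18/5; 3: 13/5.
Taking the (3/7, 2/7, 2/7)-weighted average: (3/7)·(-22/5) + (2/7)·(-18/5) + (2/7)·(13/5) = -76/35.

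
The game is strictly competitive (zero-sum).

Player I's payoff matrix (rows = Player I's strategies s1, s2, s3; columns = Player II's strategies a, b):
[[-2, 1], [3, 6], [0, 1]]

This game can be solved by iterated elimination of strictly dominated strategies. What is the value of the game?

Column b is strictly dominated by a for Player II (-2<1, 3<6, 0<1); eliminate b.
Row s1 is strictly dominated by row s2 (3>-2); eliminate s1.
Row s3 is strictly dominated by row s2 (3>0); eliminate s3.
Only (s2, a) remains, with payoff 3.

3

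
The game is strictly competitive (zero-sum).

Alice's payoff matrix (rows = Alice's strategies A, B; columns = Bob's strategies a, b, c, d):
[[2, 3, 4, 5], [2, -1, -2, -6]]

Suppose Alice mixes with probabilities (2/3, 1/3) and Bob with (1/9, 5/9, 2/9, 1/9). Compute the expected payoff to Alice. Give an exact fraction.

Against (1/9, 5/9, 2/9, 1/9), each row's expected payoff is A: 10/3; B: -13/9.
Taking the (2/3, 1/3)-weighted average: (2/3)·(10/3) + (1/3)·(-13/9) = 47/27.

47/27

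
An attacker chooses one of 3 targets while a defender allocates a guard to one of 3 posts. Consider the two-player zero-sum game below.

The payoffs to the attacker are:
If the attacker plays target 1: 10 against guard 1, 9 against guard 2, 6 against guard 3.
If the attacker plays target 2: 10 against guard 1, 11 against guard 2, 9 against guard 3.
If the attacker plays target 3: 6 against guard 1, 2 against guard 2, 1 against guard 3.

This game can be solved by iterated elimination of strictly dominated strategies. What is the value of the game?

Column guard 2 is strictly dominated by guard 3 for the defender (6<9, 9<11, 1<2); eliminate guard 2.
Column guard 1 is strictly dominated by guard 3 for the defender (6<10, 9<10, 1<6); eliminate guard 1.
Row target 1 is strictly dominated by row target 2 (9>6); eliminate target 1.
Row target 3 is strictly dominated by row target 2 (9>1); eliminate target 3.
Only (target 2, guard 3) remains, with payoff 9.

9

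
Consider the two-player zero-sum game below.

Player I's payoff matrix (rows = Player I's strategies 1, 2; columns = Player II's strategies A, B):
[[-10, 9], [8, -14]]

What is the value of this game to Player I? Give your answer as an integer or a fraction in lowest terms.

Row minima are -10 and -14, so Player I's maximin is -10; column maxima are 8 and 9, so Player II's minimax is 8. These differ, so the equilibrium is in mixed strategies.
Let Player I play 1 with probability p. Player II is indifferent when −10p + 8(1−p) = 9p − 14(1−p), giving p = 22/41.
Let Player II play A with probability q. Player I is indifferent when −10q + 9(1−q) = 8q − 14(1−q), giving q = 23/41.
The value is -10·(23/41) + (9)·(18/41) = -68/41.

-68/41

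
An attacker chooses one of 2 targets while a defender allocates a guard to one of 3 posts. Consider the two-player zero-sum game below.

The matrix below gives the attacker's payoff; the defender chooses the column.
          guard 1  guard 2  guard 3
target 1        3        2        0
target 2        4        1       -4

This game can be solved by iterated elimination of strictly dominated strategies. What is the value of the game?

0

Column guard 2 is strictly dominated by guard 3 for the defender (0<2, -4<1); eliminate guard 2.
Column guard 1 is strictly dominated by guard 3 for the defender (0<3, -4<4); eliminate guard 1.
Row target 2 is strictly dominated by row target 1 (0>-4); eliminate target 2.
Only (target 1, guard 3) remains, with payoff 0.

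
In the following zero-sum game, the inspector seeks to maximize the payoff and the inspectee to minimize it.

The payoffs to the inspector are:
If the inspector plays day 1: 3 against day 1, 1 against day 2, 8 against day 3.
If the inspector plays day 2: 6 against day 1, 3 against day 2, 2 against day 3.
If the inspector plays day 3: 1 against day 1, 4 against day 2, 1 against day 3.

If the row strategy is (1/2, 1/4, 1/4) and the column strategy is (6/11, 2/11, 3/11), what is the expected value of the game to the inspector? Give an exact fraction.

153/44

Against (6/11, 2/11, 3/11), each row's expected payoff is day 1: 4; day 2: 48/11; day 3: 17/11.
Taking the (1/2, 1/4, 1/4)-weighted average: (1/2)·(4) + (1/4)·(48/11) + (1/4)·(17/11) = 153/44.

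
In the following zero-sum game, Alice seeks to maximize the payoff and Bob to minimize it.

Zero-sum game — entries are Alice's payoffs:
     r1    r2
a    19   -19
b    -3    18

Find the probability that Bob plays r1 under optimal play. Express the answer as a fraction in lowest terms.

37/59

Row minima are -19 and -3, so Alice's maximin is -3; column maxima are 19 and 18, so Bob's minimax is 18. These differ, so the equilibrium is in mixed strategies.
Let Bob play r1 with probability q. Alice is indifferent when 19q − 19(1−q) = −3q + 18(1−q), giving q = 37/59.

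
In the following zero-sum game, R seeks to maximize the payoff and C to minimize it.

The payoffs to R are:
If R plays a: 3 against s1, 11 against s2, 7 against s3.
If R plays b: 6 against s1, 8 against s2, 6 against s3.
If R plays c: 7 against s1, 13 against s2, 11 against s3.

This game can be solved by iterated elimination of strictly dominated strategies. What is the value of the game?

Row b is strictly dominated by row c (7>6, 13>8, 11>6); eliminate b.
Row a is strictly dominated by row c (7>3, 13>11, 11>7); eliminate a.
Column s2 is strictly dominated by s1 for C (7<13); eliminate s2.
Column s3 is strictly dominated by s1 for C (7<11); eliminate s3.
Only (c, s1) remains, with payoff 7.

7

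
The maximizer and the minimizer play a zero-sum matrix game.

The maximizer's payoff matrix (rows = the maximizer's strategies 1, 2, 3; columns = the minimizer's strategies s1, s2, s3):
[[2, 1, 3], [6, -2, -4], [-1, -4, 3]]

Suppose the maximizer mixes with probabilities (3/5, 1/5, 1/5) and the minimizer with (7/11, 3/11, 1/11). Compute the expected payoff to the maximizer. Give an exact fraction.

Against (7/11, 3/11, 1/11), each row's expected payoff is 1: 20/11; 2: 32/11; 3: -16/11.
Taking the (3/5, 1/5, 1/5)-weighted average: (3/5)·(20/11) + (1/5)·(32/11) + (1/5)·(-16/11) = 76/55.

76/55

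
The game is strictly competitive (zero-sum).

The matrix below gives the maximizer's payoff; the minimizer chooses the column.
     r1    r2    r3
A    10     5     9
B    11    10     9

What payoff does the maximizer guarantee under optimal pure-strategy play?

Row minima: 5, 9 → the maximizer's maximin is 9.
Column maxima: 11, 10, 9 → the minimizer's minimax is 9.
They coincide at (B, r3), so the value is 9.

9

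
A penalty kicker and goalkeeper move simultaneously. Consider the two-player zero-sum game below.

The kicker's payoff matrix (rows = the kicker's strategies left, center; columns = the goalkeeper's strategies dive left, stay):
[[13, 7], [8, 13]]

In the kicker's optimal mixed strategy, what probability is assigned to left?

Row minima are 7 and 8, so the kicker's maximin is 8; column maxima are 13 and 13, so the goalkeeper's minimax is 13. These differ, so the equilibrium is in mixed strategies.
Let the kicker play left with probability p. The goalkeeper is indifferent when 13p + 8(1−p) = 7p + 13(1−p), giving p = 5/11.

5/11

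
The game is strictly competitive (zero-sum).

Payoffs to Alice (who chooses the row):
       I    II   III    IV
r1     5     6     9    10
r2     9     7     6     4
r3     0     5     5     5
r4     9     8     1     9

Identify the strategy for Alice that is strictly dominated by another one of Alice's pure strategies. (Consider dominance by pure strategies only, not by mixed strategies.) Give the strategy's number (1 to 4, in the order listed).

3

Compare r3 with r1: 5 > 0, 6 > 5, 9 > 5, 10 > 5.
So r1 strictly dominates r3 for Alice; r3 is strictly dominated.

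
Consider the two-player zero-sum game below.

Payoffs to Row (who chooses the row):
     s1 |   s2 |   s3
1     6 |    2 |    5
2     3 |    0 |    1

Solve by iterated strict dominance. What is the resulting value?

2

Row 2 is strictly dominated by row 1 (6>3, 2>0, 5>1); eliminate 2.
Column s1 is strictly dominated by s2 for Column (2<6); eliminate s1.
Column s3 is strictly dominated by s2 for Column (2<5); eliminate s3.
Only (1, s2) remains, with payoff 2.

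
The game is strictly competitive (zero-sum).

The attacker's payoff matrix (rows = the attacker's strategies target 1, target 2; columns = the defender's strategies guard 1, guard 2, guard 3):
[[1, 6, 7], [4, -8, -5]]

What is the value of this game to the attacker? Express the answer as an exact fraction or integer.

Column guard 3 is strictly dominated by guard 2 for the defender (it gives the attacker more in every row).
The remaining 2×2 game on (target 1, target 2) × (guard 1, guard 2) has no saddle point. Let the attacker play target 1 with probability p; indifference gives p + 4(1−p) = 6p − 8(1−p), so p = 12/17.
Similarly the defender's optimal q on guard 1 is 14/17, and the value is 1·(14/17) + (6)·(3/17) = 32/17.

32/17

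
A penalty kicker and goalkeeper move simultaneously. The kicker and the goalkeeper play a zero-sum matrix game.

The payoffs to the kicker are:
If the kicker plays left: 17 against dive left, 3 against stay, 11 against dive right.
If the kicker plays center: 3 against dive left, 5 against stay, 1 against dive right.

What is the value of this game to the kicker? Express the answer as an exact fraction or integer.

Column dive left is strictly dominated by dive right for the goalkeeper (it gives the kicker more in every row).
The remaining 2×2 game on (left, center) × (stay, dive right) has no saddle point. Let the kicker play left with probability p; indifference gives 3p + 5(1−p) = 11p + (1−p), so p = 1/3.
Similarly the goalkeeper's optimal q on stay is 5/6, and the value is 3·(5/6) + (11)·(1/6) = 13/3.

13/3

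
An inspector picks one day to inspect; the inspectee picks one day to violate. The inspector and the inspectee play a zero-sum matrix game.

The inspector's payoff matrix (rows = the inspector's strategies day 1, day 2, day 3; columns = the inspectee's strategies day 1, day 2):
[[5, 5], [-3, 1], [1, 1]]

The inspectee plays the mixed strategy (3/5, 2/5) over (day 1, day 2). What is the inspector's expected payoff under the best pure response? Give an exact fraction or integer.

day 1: (5)·(3/5) + (5)·(2/5) = 5.
day 2: (-3)·(3/5) + (1)·(2/5) = -7/5.
day 3: (1)·(3/5) + (1)·(2/5) = 1.
The best pure response is day 1 with expected payoff 5.

5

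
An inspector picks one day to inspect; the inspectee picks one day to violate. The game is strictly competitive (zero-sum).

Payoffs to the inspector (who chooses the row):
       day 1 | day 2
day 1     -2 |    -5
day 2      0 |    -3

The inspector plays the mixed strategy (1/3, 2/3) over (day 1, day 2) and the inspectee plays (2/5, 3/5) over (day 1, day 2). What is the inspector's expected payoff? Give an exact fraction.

Against (2/5, 3/5), each row's expected payoff is day 1: -19/5; day 2: -9/5.
Taking the (1/3, 2/3)-weighted average: (1/3)·(-19/5) + (2/3)·(-9/5) = -37/15.

-37/15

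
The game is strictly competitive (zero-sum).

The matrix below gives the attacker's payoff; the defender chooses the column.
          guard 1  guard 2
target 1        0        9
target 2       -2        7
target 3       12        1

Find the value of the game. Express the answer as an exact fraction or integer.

27/5

Row target 2 is strictly dominated by row target 1, so the attacker never plays it.
The remaining 2×2 game on (target 1, target 3) × (guard 1, guard 2) has no saddle point. Let the attacker play target 1 with probability p; indifference gives 12(1−p) = 9p + (1−p), so p = 11/20.
Similarly the defender's optimal q on guard 1 is 2/5, and the value is 0·(2/5) + (9)·(3/5) = 27/5.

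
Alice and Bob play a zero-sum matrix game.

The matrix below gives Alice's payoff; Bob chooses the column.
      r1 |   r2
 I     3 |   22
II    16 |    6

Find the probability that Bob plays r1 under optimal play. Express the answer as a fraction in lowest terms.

Row minima are 3 and 6, so Alice's maximin is 6; column maxima are 16 and 22, so Bob's minimax is 16. These differ, so the equilibrium is in mixed strategies.
Let Bob play r1 with probability q. Alice is indifferent when 3q + 22(1−q) = 16q + 6(1−q), giving q = 16/29.

16/29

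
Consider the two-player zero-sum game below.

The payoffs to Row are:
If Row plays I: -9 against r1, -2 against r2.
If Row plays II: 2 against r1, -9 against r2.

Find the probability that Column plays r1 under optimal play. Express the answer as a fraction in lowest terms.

Row minima are -9 and -9, so Row's maximin is -9; column maxima are 2 and -2, so Column's minimax is -2. These differ, so the equilibrium is in mixed strategies.
Let Column play r1 with probability q. Row is indifferent when −9q − 2(1−q) = 2q − 9(1−q), giving q = 7/18.

7/18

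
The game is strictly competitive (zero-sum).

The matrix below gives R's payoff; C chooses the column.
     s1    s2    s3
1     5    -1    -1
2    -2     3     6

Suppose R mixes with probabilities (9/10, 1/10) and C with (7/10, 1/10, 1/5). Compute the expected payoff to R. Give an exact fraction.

Against (7/10, 1/10, 1/5), each row's expected payoff is 1: 16/5; 2: 1/10.
Taking the (9/10, 1/10)-weighted average: (9/10)·(16/5) + (1/10)·(1/10) = 289/100.

289/100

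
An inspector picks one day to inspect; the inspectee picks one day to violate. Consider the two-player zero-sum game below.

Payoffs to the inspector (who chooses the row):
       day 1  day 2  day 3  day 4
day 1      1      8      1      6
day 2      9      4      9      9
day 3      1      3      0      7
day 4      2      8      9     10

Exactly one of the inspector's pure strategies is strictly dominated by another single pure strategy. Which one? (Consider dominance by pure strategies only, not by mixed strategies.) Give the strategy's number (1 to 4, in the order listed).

Compare day 3 with day 2: 9 > 1, 4 > 3, 9 > 0, 9 > 7.
So day 2 strictly dominates day 3 for the inspector; day 3 is strictly dominated.

3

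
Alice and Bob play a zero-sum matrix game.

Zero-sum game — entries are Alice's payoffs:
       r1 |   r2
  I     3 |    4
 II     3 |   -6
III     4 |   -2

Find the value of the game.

Row II is strictly dominated by row III, so Alice never plays it.
The remaining 2×2 game on (I, III) × (r1, r2) has no saddle point. Let Alice play I with probability p; indifference gives 3p + 4(1−p) = 4p − 2(1−p), so p = 6/7.
Similarly Bob's optimal q on r1 is 6/7, and the value is 3·(6/7) + (4)·(1/7) = 22/7.

22/7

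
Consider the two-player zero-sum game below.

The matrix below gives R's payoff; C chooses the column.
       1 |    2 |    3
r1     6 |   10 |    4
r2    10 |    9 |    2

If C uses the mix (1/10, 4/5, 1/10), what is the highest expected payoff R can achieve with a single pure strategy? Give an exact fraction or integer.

r1: (6)·(1/10) + (10)·(4/5) + (4)·(1/10) = 9.
r2: (10)·(1/10) + (9)·(4/5) + (2)·(1/10) = 42/5.
The best pure response is r1 with expected payoff 9.

9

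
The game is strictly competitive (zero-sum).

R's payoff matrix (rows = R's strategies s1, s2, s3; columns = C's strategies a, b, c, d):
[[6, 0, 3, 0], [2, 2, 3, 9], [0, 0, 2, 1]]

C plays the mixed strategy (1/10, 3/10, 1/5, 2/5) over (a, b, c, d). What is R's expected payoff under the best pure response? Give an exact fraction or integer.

s1: (6)·(1/10) + (0)·(3/10) + (3)·(1/5) + (0)·(2/5) = 6/5.
s2: (2)·(1/10) + (2)·(3/10) + (3)·(1/5) + (9)·(2/5) = 5.
s3: (0)·(1/10) + (0)·(3/10) + (2)·(1/5) + (1)·(2/5) = 4/5.
The best pure response is s2 with expected payoff 5.

5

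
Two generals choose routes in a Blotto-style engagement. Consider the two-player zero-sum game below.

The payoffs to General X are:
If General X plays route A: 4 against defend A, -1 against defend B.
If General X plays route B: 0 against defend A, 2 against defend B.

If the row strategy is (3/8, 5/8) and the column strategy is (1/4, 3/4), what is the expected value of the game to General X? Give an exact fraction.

Against (1/4, 3/4), each row's expected payoff is route A: 1/4; route B: 3/2.
Taking the (3/8, 5/8)-weighted average: (3/8)·(1/4) + (5/8)·(3/2) = 33/32.

33/32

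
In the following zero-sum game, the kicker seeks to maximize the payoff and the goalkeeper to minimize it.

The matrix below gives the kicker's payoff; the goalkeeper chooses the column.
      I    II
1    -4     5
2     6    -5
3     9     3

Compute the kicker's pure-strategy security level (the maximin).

The worst-case payoff for each row is 1: -4, 2: -5, 3: 3.
The best of these is 3.

3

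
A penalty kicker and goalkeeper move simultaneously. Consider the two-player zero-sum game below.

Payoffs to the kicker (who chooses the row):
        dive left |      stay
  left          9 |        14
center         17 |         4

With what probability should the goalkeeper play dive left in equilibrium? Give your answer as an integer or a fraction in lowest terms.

Row minima are 9 and 4, so the kicker's maximin is 9; column maxima are 17 and 14, so the goalkeeper's minimax is 14. These differ, so the equilibrium is in mixed strategies.
Let the goalkeeper play dive left with probability q. The kicker is indifferent when 9q + 14(1−q) = 17q + 4(1−q), giving q = 5/9.

5/9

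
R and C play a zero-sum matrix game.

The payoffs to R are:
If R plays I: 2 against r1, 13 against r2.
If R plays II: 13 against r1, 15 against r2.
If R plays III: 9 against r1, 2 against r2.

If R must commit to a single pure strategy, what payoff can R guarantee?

13

The worst-case payoff for each row is I: 2, II: 13, III: 2.
The best of these is 13.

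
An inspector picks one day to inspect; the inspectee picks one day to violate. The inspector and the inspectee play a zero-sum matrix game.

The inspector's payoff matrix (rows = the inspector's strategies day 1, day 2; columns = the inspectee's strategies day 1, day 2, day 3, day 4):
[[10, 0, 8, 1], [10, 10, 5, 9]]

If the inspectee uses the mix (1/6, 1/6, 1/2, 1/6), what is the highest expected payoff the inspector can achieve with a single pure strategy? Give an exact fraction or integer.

22/3

day 1: (10)·(1/6) + (0)·(1/6) + (8)·(1/2) + (1)·(1/6) = 35/6.
day 2: (10)·(1/6) + (10)·(1/6) + (5)·(1/2) + (9)·(1/6) = 22/3.
The best pure response is day 2 with expected payoff 22/3.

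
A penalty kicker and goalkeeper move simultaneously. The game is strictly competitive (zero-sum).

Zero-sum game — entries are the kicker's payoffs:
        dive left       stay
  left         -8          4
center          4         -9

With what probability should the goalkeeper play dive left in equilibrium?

Row minima are -8 and -9, so the kicker's maximin is -8; column maxima are 4 and 4, so the goalkeeper's minimax is 4. These differ, so the equilibrium is in mixed strategies.
Let the goalkeeper play dive left with probability q. The kicker is indifferent when −8q + 4(1−q) = 4q − 9(1−q), giving q = 13/25.

13/25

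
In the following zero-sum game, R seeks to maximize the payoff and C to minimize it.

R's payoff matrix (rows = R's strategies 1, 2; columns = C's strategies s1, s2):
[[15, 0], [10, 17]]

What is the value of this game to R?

255/22

Row minima are 0 and 10, so R's maximin is 10; column maxima are 15 and 17, so C's minimax is 15. These differ, so the equilibrium is in mixed strategies.
Let R play 1 with probability p. C is indifferent when 15p + 10(1−p) = 17(1−p), giving p = 7/22.
Let C play s1 with probability q. R is indifferent when 15q = 10q + 17(1−q), giving q = 17/22.
The value is 15·(17/22) + (0)·(5/22) = 255/22.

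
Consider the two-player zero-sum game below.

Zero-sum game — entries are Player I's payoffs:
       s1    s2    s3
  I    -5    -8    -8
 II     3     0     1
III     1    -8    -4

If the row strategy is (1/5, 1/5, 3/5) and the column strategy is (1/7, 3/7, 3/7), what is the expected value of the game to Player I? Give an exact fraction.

Against (1/7, 3/7, 3/7), each row's expected payoff is I: -53/7; II: 6/7; III: -5.
Taking the (1/5, 1/5, 3/5)-weighted average: (1/5)·(-53/7) + (1/5)·(6/7) + (3/5)·(-5) = -152/35.

-152/35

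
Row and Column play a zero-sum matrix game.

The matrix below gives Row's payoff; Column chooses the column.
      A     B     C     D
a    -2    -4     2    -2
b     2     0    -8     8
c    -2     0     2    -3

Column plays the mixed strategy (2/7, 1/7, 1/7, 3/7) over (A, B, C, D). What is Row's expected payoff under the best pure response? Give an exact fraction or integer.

20/7

a: (-2)·(2/7) + (-4)·(1/7) + (2)·(1/7) + (-2)·(3/7) = -12/7.
b: (2)·(2/7) + (0)·(1/7) + (-8)·(1/7) + (8)·(3/7) = 20/7.
c: (-2)·(2/7) + (0)·(1/7) + (2)·(1/7) + (-3)·(3/7) = -11/7.
The best pure response is b with expected payoff 20/7.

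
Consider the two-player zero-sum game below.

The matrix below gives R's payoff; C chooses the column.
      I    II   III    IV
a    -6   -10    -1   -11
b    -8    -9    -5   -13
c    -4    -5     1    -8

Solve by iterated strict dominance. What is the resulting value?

-8

Row a is strictly dominated by row c (-4>-6, -5>-10, 1>-1, -8>-11); eliminate a.
Row b is strictly dominated by row c (-4>-8, -5>-9, 1>-5, -8>-13); eliminate b.
Column I is strictly dominated by II for C (-5<-4); eliminate I.
Column II is strictly dominated by IV for C (-8<-5); eliminate II.
Column III is strictly dominated by IV for C (-8<1); eliminate III.
Only (c, IV) remains, with payoff -8.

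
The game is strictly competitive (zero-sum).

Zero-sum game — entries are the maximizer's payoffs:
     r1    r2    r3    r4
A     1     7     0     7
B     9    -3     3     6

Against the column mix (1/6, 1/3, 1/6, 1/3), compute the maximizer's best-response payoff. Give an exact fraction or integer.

29/6

A: (1)·(1/6) + (7)·(1/3) + (0)·(1/6) + (7)·(1/3) = 29/6.
B: (9)·(1/6) + (-3)·(1/3) + (3)·(1/6) + (6)·(1/3) = 3.
The best pure response is A with expected payoff 29/6.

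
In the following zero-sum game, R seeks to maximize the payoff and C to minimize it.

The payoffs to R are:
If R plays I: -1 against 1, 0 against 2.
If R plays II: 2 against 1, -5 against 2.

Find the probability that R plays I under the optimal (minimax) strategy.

7/8

Row minima are -1 and -5, so R's maximin is -1; column maxima are 2 and 0, so C's minimax is 0. These differ, so the equilibrium is in mixed strategies.
Let R play I with probability p. C is indifferent when −p + 2(1−p) = −5(1−p), giving p = 7/8.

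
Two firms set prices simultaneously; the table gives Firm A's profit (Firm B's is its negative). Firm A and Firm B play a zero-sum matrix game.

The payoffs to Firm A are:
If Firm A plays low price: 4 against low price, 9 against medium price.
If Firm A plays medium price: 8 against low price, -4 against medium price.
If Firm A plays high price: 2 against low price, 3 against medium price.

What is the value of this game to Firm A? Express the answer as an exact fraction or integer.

88/17

Row high price is strictly dominated by row low price, so Firm A never plays it.
The remaining 2×2 game on (low price, medium price) × (low price, medium price) has no saddle point. Let Firm A play low price with probability p; indifference gives 4p + 8(1−p) = 9p − 4(1−p), so p = 12/17.
Similarly Firm B's optimal q on low price is 13/17, and the value is 4·(13/17) + (9)·(4/17) = 88/17.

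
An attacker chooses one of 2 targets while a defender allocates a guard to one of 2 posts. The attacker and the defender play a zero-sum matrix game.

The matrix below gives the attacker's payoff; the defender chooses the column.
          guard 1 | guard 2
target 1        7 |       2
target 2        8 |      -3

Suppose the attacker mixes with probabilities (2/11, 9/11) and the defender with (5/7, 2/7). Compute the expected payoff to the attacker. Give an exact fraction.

384/77

Against (5/7, 2/7), each row's expected payoff is target 1: 39/7; target 2: 34/7.
Taking the (2/11, 9/11)-weighted average: (2/11)·(39/7) + (9/11)·(34/7) = 384/77.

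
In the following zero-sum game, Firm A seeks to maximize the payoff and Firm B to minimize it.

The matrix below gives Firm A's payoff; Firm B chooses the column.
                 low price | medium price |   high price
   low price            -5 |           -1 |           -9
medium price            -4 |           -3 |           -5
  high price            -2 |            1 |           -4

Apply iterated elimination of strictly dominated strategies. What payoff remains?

Row medium price is strictly dominated by row high price (-2>-4, 1>-3, -4>-5); eliminate medium price.
Column low price is strictly dominated by high price for Firm B (-9<-5, -4<-2); eliminate low price.
Row low price is strictly dominated by row high price (1>-1, -4>-9); eliminate low price.
Column medium price is strictly dominated by high price for Firm B (-4<1); eliminate medium price.
Only (high price, high price) remains, with payoff -4.

-4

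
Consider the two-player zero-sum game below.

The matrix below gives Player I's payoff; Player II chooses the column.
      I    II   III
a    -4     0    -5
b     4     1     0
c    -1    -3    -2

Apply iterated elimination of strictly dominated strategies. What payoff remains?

Column I is strictly dominated by III for Player II (-5<-4, 0<4, -2<-1); eliminate I.
Row a is strictly dominated by row b (1>0, 0>-5); eliminate a.
Row c is strictly dominated by row b (1>-3, 0>-2); eliminate c.
Column II is strictly dominated by III for Player II (0<1); eliminate II.
Only (b, III) remains, with payoff 0.

0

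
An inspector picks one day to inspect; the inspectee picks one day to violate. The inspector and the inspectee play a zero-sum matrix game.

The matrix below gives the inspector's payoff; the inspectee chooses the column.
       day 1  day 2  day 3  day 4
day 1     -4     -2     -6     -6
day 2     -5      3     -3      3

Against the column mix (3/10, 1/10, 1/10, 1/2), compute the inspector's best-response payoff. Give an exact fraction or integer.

0

day 1: (-4)·(3/10) + (-2)·(1/10) + (-6)·(1/10) + (-6)·(1/2) = -5.
day 2: (-5)·(3/10) + (3)·(1/10) + (-3)·(1/10) + (3)·(1/2) = 0.
The best pure response is day 2 with expected payoff 0.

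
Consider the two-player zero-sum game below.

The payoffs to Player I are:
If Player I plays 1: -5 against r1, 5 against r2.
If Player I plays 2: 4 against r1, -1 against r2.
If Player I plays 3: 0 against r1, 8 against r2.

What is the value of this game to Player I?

32/13

Row 1 is strictly dominated by row 3, so Player I never plays it.
The remaining 2×2 game on (2, 3) × (r1, r2) has no saddle point. Let Player I play 2 with probability p; indifference gives 4p = −p + 8(1−p), so p = 8/13.
Similarly Player II's optimal q on r1 is 9/13, and the value is 4·(9/13) + (-1)·(4/13) = 32/13.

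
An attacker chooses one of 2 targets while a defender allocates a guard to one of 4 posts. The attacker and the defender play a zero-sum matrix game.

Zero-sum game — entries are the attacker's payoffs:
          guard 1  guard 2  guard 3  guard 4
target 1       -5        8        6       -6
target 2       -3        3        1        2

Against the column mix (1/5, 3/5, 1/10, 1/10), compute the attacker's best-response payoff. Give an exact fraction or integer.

19/5

target 1: (-5)·(1/5) + (8)·(3/5) + (6)·(1/10) + (-6)·(1/10) = 19/5.
target 2: (-3)·(1/5) + (3)·(3/5) + (1)·(1/10) + (2)·(1/10) = 3/2.
The best pure response is target 1 with expected payoff 19/5.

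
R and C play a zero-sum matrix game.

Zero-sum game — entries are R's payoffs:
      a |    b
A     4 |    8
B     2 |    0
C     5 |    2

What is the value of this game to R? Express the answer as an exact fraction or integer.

32/7

Row B is strictly dominated by row C, so R never plays it.
The remaining 2×2 game on (A, C) × (a, b) has no saddle point. Let R play A with probability p; indifference gives 4p + 5(1−p) = 8p + 2(1−p), so p = 3/7.
Similarly C's optimal q on a is 6/7, and the value is 4·(6/7) + (8)·(1/7) = 32/7.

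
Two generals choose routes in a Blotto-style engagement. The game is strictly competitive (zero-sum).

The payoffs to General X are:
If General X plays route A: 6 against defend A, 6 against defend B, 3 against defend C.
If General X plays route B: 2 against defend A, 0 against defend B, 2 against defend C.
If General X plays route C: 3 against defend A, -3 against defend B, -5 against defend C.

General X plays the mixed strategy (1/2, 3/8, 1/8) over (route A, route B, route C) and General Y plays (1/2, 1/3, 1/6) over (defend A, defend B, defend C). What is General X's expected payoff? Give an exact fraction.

Against (1/2, 1/3, 1/6), each row's expected payoff is route A: 11/2; route B: 4/3; route C: -1/3.
Taking the (1/2, 3/8, 1/8)-weighted average: (1/2)·(11/2) + (3/8)·(4/3) + (1/8)·(-1/3) = 77/24.

77/24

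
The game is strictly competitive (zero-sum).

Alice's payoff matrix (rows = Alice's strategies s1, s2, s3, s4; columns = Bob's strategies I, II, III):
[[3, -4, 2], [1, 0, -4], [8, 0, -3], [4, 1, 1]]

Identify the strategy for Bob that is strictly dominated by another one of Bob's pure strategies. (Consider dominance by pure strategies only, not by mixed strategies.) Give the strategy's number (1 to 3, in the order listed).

Bob prefers columns that give Alice less. Compare I with II: -4 < 3, 0 < 1, 0 < 8, 1 < 4.
So II strictly dominates I for Bob; I is strictly dominated.

1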